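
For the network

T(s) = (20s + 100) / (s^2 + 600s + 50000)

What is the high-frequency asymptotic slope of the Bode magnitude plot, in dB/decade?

-20 dB/decade

Each pole contributes −20 dB/decade at high frequency; each zero contributes +20 dB/decade.
Net: 1 zero(s) − 2 pole(s) → -20 dB/decade.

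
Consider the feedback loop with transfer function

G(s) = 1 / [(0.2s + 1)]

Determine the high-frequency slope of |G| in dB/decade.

-20 dB/decade

Each pole contributes −20 dB/decade at high frequency; each zero contributes +20 dB/decade.
Net: 0 zero(s) − 1 pole(s) → -20 dB/decade.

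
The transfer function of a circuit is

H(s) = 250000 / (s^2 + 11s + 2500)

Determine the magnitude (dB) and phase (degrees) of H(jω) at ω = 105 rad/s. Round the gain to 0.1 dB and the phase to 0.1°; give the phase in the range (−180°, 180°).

At s = jω = j105:
quadratic: (j105)² + 11·j105 + 2500 = -8525 + j1155 → |·| ≈ 8602.9, ∠ ≈ 172.28°
|H| = 250000 / 8602.9 ≈ 29.06
Gain = 20 log₁₀(29.06) ≈ 29.27 dB
∠H = 0.00° − 172.28° = -172.28°

29.3 dB, -172.3°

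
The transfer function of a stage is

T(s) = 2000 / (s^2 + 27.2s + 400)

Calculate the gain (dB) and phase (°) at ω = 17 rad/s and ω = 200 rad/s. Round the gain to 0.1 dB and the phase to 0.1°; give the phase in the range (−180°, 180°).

ω = 17: 12.5 dB, -76.5°; ω = 200: -26.0 dB, -172.2°

At s = jω = j17:
quadratic: (j17)² + 27.2·j17 + 400 = 111 + j462.4 → |·| ≈ 475.54, ∠ ≈ 76.50°
|T| = 2000 / 475.54 ≈ 4.2057
Gain = 20 log₁₀(4.2057) ≈ 12.48 dB
∠T = 0.00° − 76.50° = -76.50°

At s = jω = j200:
quadratic: (j200)² + 27.2·j200 + 400 = -39600 + j5440 → |·| ≈ 39972, ∠ ≈ 172.18°
|T| = 2000 / 39972 ≈ 0.050035
Gain = 20 log₁₀(0.050035) ≈ -26.01 dB
∠T = 0.00° − 172.18° = -172.18°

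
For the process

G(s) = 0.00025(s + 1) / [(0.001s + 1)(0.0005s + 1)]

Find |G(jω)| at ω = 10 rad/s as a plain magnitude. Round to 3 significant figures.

0.00251

At ω = 10 rad/s:
zero (1 + j10·1) = 1 + j10 → |·| ≈ 10.05, ∠ ≈ 84.29°
pole (1 + j10·0.001) = 1 + j0.01 → |·| ≈ 1, ∠ ≈ 0.57°
pole (1 + j10·0.0005) = 1 + j0.005 → |·| ≈ 1, ∠ ≈ 0.29°
|G| = 0.00025 · 10.05 / (1 · 1) ≈ 0.0025125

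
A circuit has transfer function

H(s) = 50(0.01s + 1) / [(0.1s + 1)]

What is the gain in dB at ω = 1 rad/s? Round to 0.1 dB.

33.9 dB

At ω = 1 rad/s:
zero (1 + j1·0.01) = 1 + j0.01 → |·| ≈ 1, ∠ ≈ 0.57°
pole (1 + j1·0.1) = 1 + j0.1 → |·| ≈ 1.005, ∠ ≈ 5.71°
|H| = 50 · 1 / (1.005) ≈ 49.751
Gain = 20 log₁₀(49.751) ≈ 33.94 dB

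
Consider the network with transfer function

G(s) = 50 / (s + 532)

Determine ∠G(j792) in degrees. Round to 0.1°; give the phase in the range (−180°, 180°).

-56.1°

At s = jω = j792:
pole (s+532): 532 + j792 → |·| = √(532²+792²) = √910288 ≈ 954.09, ∠ = arctan(792/532) ≈ 56.11°
∠G = 0.00° − 56.11° = -56.11°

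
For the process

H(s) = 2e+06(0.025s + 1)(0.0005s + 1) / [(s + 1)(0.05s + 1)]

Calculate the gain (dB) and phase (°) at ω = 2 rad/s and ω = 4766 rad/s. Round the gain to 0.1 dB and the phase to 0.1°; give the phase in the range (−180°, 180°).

At ω = 2 rad/s:
zero (1 + j2·0.025) = 1 + j0.05 → |·| ≈ 1.0012, ∠ ≈ 2.86°
zero (1 + j2·0.0005) = 1 + j0.001 → |·| ≈ 1, ∠ ≈ 0.06°
pole (1 + j2·1) = 1 + j2 → |·| ≈ 2.2361, ∠ ≈ 63.43°
pole (1 + j2·0.05) = 1 + j0.1 → |·| ≈ 1.005, ∠ ≈ 5.71°
|H| = 2e+06 · 1.0012 · 1 / (2.2361 · 1.005) ≈ 8.9103e+05
Gain = 20 log₁₀(8.9103e+05) ≈ 119.00 dB
∠H = (2.86° + 0.06°) − (63.43° + 5.71°) = -66.22°

At ω = 4766 rad/s:
zero (1 + j4766·0.025) = 1 + j119.15 → |·| ≈ 119.15, ∠ ≈ 89.52°
zero (1 + j4766·0.0005) = 1 + j2.383 → |·| ≈ 2.5843, ∠ ≈ 67.24°
pole (1 + j4766·1) = 1 + j4766 → |·| ≈ 4766, ∠ ≈ 89.99°
pole (1 + j4766·0.05) = 1 + j238.3 → |·| ≈ 238.3, ∠ ≈ 89.76°
|H| = 2e+06 · 119.15 · 2.5843 / (4766 · 238.3) ≈ 542.24
Gain = 20 log₁₀(542.24) ≈ 54.68 dB
∠H = (89.52° + 67.24°) − (89.99° + 89.76°) = -22.99°

ω = 2: 119.0 dB, -66.2°; ω = 4766: 54.7 dB, -23.0°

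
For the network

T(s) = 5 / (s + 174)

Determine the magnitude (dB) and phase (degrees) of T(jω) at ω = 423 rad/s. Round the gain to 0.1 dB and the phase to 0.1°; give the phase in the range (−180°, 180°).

At s = jω = j423:
pole (s+174): 174 + j423 → |·| = √(174²+423²) = √209205 ≈ 457.39, ∠ = arctan(423/174) ≈ 67.64°
|T| = 5 / 457.39 ≈ 0.010932
Gain = 20 log₁₀(0.010932) ≈ -39.23 dB
∠T = 0.00° − 67.64° = -67.64°

-39.2 dB, -67.6°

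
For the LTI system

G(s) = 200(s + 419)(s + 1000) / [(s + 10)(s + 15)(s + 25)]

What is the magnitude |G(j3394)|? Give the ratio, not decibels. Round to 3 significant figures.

0.0619

At s = jω = j3394:
zero (s+419): 419 + j3394 → |·| = √(419²+3394²) = √11694797 ≈ 3419.8, ∠ = arctan(3394/419) ≈ 82.96°
zero (s+1000): 1000 + j3394 → |·| = √(1000²+3394²) = √12519236 ≈ 3538.3, ∠ = arctan(3394/1000) ≈ 73.58°
pole (s+10): 10 + j3394 → |·| = √(10²+3394²) = √11519336 ≈ 3394, ∠ = arctan(3394/10) ≈ 89.83°
pole (s+15): 15 + j3394 → |·| = √(15²+3394²) = √11519461 ≈ 3394, ∠ = arctan(3394/15) ≈ 89.75°
pole (s+25): 25 + j3394 → |·| = √(25²+3394²) = √11519861 ≈ 3394.1, ∠ = arctan(3394/25) ≈ 89.58°
|G| = 200 · 1.21e+07 / 3.9097e+10 ≈ 0.061897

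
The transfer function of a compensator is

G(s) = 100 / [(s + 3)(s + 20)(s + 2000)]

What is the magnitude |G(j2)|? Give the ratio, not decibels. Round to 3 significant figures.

0.000690

At s = jω = j2:
pole (s+3): 3 + j2 → |·| = √(3²+2²) = √13 ≈ 3.6056, ∠ = arctan(2/3) ≈ 33.69°
pole (s+20): 20 + j2 → |·| = √(20²+2²) = √404 ≈ 20.1, ∠ = arctan(2/20) ≈ 5.71°
pole (s+2000): 2000 + j2 → |·| = √(2000²+2²) = √4000004 ≈ 2000, ∠ = arctan(2/2000) ≈ 0.06°
|G| = 100 / 1.4495e+05 ≈ 0.00068989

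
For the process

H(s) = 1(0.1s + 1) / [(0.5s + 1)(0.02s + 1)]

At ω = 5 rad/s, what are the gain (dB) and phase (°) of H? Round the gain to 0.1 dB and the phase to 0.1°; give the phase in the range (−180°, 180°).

At ω = 5 rad/s:
zero (1 + j5·0.1) = 1 + j0.5 → |·| ≈ 1.118, ∠ ≈ 26.57°
pole (1 + j5·0.5) = 1 + j2.5 → |·| ≈ 2.6926, ∠ ≈ 68.20°
pole (1 + j5·0.02) = 1 + j0.1 → |·| ≈ 1.005, ∠ ≈ 5.71°
|H| = 1 · 1.118 / (2.6926 · 1.005) ≈ 0.41315
Gain = 20 log₁₀(0.41315) ≈ -7.68 dB
∠H = (26.57°) − (68.20° + 5.71°) = -47.34°

-7.7 dB, -47.3°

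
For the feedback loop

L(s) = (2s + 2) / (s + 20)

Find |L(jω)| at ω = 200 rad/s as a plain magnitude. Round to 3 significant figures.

Substitute s = j200:
Numerator: 2(j200) + 2 = 2 + j400
Denominator: (j200) + 20 = 20 + j200
|N| = √(2² + 400²) ≈ 400, ∠N ≈ 89.71°
|D| = √(20² + 200²) ≈ 201, ∠D ≈ 84.29°
|L| = 400 / 201 ≈ 1.99

1.99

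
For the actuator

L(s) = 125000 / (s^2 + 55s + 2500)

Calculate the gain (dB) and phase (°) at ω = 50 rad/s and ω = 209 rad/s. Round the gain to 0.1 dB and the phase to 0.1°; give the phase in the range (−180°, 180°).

At s = jω = j50:
quadratic: (j50)² + 55·j50 + 2500 = 0 + j2750 → |·| ≈ 2750, ∠ ≈ 90.00°
|L| = 125000 / 2750 ≈ 45.455
Gain = 20 log₁₀(45.455) ≈ 33.15 dB
∠L = 0.00° − 90.00° = -90.00°

At s = jω = j209:
quadratic: (j209)² + 55·j209 + 2500 = -41181 + j11495 → |·| ≈ 42755, ∠ ≈ 164.40°
|L| = 125000 / 42755 ≈ 2.9236
Gain = 20 log₁₀(2.9236) ≈ 9.32 dB
∠L = 0.00° − 164.40° = -164.40°

ω = 50: 33.2 dB, -90.0°; ω = 209: 9.3 dB, -164.4°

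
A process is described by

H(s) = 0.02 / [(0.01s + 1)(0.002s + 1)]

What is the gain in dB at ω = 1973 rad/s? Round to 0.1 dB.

-72.1 dB

At ω = 1973 rad/s:
pole (1 + j1973·0.01) = 1 + j19.73 → |·| ≈ 19.755, ∠ ≈ 87.10°
pole (1 + j1973·0.002) = 1 + j3.946 → |·| ≈ 4.0707, ∠ ≈ 75.78°
|H| = 0.02 · 1 / (19.755 · 4.0707) ≈ 0.0002487
Gain = 20 log₁₀(0.0002487) ≈ -72.09 dB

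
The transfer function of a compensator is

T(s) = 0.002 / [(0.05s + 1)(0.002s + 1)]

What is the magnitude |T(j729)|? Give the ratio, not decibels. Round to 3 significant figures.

At ω = 729 rad/s:
pole (1 + j729·0.05) = 1 + j36.45 → |·| ≈ 36.464, ∠ ≈ 88.43°
pole (1 + j729·0.002) = 1 + j1.458 → |·| ≈ 1.768, ∠ ≈ 55.55°
|T| = 0.002 · 1 / (36.464 · 1.768) ≈ 3.1023e-05

3.10e-05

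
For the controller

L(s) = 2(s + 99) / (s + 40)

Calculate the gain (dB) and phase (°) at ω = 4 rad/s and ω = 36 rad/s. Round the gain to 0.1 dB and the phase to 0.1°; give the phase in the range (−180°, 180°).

At s = jω = j4:
zero (s+99): 99 + j4 → |·| = √(99²+4²) = √9817 ≈ 99.081, ∠ = arctan(4/99) ≈ 2.31°
pole (s+40): 40 + j4 → |·| = √(40²+4²) = √1616 ≈ 40.2, ∠ = arctan(4/40) ≈ 5.71°
|L| = 2 · 99.081 / 40.2 ≈ 4.9294
Gain = 20 log₁₀(4.9294) ≈ 13.86 dB
∠L = 2.31° − 5.71° = -3.40°

At s = jω = j36:
zero (s+99): 99 + j36 → |·| = √(99²+36²) = √11097 ≈ 105.34, ∠ = arctan(36/99) ≈ 19.98°
pole (s+40): 40 + j36 → |·| = √(40²+36²) = √2896 ≈ 53.814, ∠ = arctan(36/40) ≈ 41.99°
|L| = 2 · 105.34 / 53.814 ≈ 3.915
Gain = 20 log₁₀(3.915) ≈ 11.85 dB
∠L = 19.98° − 41.99° = -22.01°

ω = 4: 13.9 dB, -3.4°; ω = 36: 11.9 dB, -22.0°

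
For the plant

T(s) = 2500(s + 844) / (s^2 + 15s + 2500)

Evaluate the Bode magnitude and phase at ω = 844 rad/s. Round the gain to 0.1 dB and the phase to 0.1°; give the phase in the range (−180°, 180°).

12.5 dB, -134.0°

At s = jω = j844:
zero (s+844): 844 + j844 → |·| = √(844²+844²) = √1424672 ≈ 1193.6, ∠ = arctan(844/844) ≈ 45.00°
quadratic: (j844)² + 15·j844 + 2500 = -709836 + j12660 → |·| ≈ 7.0995e+05, ∠ ≈ 178.98°
|T| = 2500 · 1193.6 / 7.0995e+05 ≈ 4.2031
Gain = 20 log₁₀(4.2031) ≈ 12.47 dB
∠T = 45.00° − 178.98° = -133.98°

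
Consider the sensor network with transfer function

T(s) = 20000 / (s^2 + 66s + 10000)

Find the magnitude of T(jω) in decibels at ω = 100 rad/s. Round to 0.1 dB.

At s = jω = j100:
quadratic: (j100)² + 66·j100 + 10000 = 0 + j6600 → |·| ≈ 6600, ∠ ≈ 90.00°
|T| = 20000 / 6600 ≈ 3.0303
Gain = 20 log₁₀(3.0303) ≈ 9.63 dB

9.6 dB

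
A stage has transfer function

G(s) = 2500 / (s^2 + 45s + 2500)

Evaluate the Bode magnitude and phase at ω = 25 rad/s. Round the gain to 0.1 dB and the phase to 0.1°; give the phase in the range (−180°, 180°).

1.2 dB, -31.0°

At s = jω = j25:
quadratic: (j25)² + 45·j25 + 2500 = 1875 + j1125 → |·| ≈ 2186.6, ∠ ≈ 30.96°
|G| = 2500 / 2186.6 ≈ 1.1433
Gain = 20 log₁₀(1.1433) ≈ 1.16 dB
∠G = 0.00° − 30.96° = -30.96°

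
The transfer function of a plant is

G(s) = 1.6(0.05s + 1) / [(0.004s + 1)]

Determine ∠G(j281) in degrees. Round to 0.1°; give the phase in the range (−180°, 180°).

37.6°

At ω = 281 rad/s:
zero (1 + j281·0.05) = 1 + j14.05 → |·| ≈ 14.086, ∠ ≈ 85.93°
pole (1 + j281·0.004) = 1 + j1.124 → |·| ≈ 1.5045, ∠ ≈ 48.34°
∠G = (85.93°) − (48.34°) = 37.59°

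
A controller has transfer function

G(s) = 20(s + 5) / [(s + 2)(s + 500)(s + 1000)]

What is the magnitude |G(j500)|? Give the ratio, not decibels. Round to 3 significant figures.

2.53e-05

At s = jω = j500:
zero (s+5): 5 + j500 → |·| = √(5²+500²) = √250025 ≈ 500.02, ∠ = arctan(500/5) ≈ 89.43°
pole (s+2): 2 + j500 → |·| = √(2²+500²) = √250004 ≈ 500, ∠ = arctan(500/2) ≈ 89.77°
pole (s+500): 500 + j500 → |·| = √(500²+500²) = √500000 ≈ 707.11, ∠ = arctan(500/500) ≈ 45.00°
pole (s+1000): 1000 + j500 → |·| = √(1000²+500²) = √1250000 ≈ 1118, ∠ = arctan(500/1000) ≈ 26.57°
|G| = 20 · 500.02 / 3.9527e+08 ≈ 2.53e-05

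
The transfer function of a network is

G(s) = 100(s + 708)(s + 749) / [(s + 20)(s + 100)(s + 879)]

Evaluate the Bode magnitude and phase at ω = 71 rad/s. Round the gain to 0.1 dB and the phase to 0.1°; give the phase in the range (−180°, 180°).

16.5 dB, -103.1°

At s = jω = j71:
zero (s+708): 708 + j71 → |·| = √(708²+71²) = √506305 ≈ 711.55, ∠ = arctan(71/708) ≈ 5.73°
zero (s+749): 749 + j71 → |·| = √(749²+71²) = √566042 ≈ 752.36, ∠ = arctan(71/749) ≈ 5.42°
pole (s+20): 20 + j71 → |·| = √(20²+71²) = √5441 ≈ 73.763, ∠ = arctan(71/20) ≈ 74.27°
pole (s+100): 100 + j71 → |·| = √(100²+71²) = √15041 ≈ 122.64, ∠ = arctan(71/100) ≈ 35.37°
pole (s+879): 879 + j71 → |·| = √(879²+71²) = √777682 ≈ 881.86, ∠ = arctan(71/879) ≈ 4.62°
|G| = 100 · 5.3534e+05 / 7.9776e+06 ≈ 6.7105
Gain = 20 log₁₀(6.7105) ≈ 16.54 dB
∠G = 11.15° − 114.26° = -103.11°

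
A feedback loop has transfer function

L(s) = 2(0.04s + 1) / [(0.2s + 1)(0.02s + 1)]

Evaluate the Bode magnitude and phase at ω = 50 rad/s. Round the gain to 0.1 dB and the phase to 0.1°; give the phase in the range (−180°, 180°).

At ω = 50 rad/s:
zero (1 + j50·0.04) = 1 + j2 → |·| ≈ 2.2361, ∠ ≈ 63.43°
pole (1 + j50·0.2) = 1 + j10 → |·| ≈ 10.05, ∠ ≈ 84.29°
pole (1 + j50·0.02) = 1 + j1 → |·| ≈ 1.4142, ∠ ≈ 45.00°
|L| = 2 · 2.2361 / (10.05 · 1.4142) ≈ 0.31466
Gain = 20 log₁₀(0.31466) ≈ -10.04 dB
∠L = (63.43°) − (84.29° + 45.00°) = -65.86°

-10.0 dB, -65.9°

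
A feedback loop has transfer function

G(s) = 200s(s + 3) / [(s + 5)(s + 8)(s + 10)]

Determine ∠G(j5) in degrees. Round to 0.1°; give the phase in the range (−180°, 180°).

45.5°

At s = jω = j5:
zero (s+3): 3 + j5 → |·| = √(3²+5²) = √34 ≈ 5.831, ∠ = arctan(5/3) ≈ 59.04°
zero at origin: s = j5 → |·| = 5, ∠ = 90.00°
pole (s+5): 5 + j5 → |·| = √(5²+5²) = √50 ≈ 7.0711, ∠ = arctan(5/5) ≈ 45.00°
pole (s+8): 8 + j5 → |·| = √(8²+5²) = √89 ≈ 9.434, ∠ = arctan(5/8) ≈ 32.01°
pole (s+10): 10 + j5 → |·| = √(10²+5²) = √125 ≈ 11.18, ∠ = arctan(5/10) ≈ 26.57°
∠G = 149.04° − 103.58° = 45.46°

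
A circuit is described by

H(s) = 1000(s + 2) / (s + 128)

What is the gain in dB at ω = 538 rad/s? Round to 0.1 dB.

At s = jω = j538:
zero (s+2): 2 + j538 → |·| = √(2²+538²) = √289448 ≈ 538, ∠ = arctan(538/2) ≈ 89.79°
pole (s+128): 128 + j538 → |·| = √(128²+538²) = √305828 ≈ 553.02, ∠ = arctan(538/128) ≈ 76.62°
|H| = 1000 · 538 / 553.02 ≈ 972.84
Gain = 20 log₁₀(972.84) ≈ 59.76 dB

59.8 dB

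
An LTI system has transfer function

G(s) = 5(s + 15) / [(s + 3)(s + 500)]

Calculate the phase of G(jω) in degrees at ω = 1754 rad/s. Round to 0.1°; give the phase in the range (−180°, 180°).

At s = jω = j1754:
zero (s+15): 15 + j1754 → |·| = √(15²+1754²) = √3076741 ≈ 1754.1, ∠ = arctan(1754/15) ≈ 89.51°
pole (s+3): 3 + j1754 → |·| = √(3²+1754²) = √3076525 ≈ 1754, ∠ = arctan(1754/3) ≈ 89.90°
pole (s+500): 500 + j1754 → |·| = √(500²+1754²) = √3326516 ≈ 1823.9, ∠ = arctan(1754/500) ≈ 74.09°
∠G = 89.51° − 163.99° = -74.48°

-74.5°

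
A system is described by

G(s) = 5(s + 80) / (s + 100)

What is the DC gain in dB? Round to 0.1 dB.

12.0 dB

G(0) = 5·80 / (100) = 4
20 log₁₀(4) ≈ 12.04 dB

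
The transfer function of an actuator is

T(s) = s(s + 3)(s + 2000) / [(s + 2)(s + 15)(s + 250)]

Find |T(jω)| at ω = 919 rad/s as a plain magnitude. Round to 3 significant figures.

2.31

At s = jω = j919:
zero (s+3): 3 + j919 → |·| = √(3²+919²) = √844570 ≈ 919, ∠ = arctan(919/3) ≈ 89.81°
zero (s+2000): 2000 + j919 → |·| = √(2000²+919²) = √4844561 ≈ 2201, ∠ = arctan(919/2000) ≈ 24.68°
zero at origin: s = j919 → |·| = 919, ∠ = 90.00°
pole (s+2): 2 + j919 → |·| = √(2²+919²) = √844565 ≈ 919, ∠ = arctan(919/2) ≈ 89.88°
pole (s+15): 15 + j919 → |·| = √(15²+919²) = √844786 ≈ 919.12, ∠ = arctan(919/15) ≈ 89.06°
pole (s+250): 250 + j919 → |·| = √(250²+919²) = √907061 ≈ 952.4, ∠ = arctan(919/250) ≈ 74.78°
|T| = 1 · 1.8589e+09 / 8.0446e+08 ≈ 2.3107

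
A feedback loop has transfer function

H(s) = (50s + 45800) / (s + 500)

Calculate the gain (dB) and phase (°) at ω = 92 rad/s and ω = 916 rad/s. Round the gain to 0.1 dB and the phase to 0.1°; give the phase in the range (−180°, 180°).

Substitute s = j92:
Numerator: 50(j92) + 45800 = 45800 + j4600
Denominator: (j92) + 500 = 500 + j92
|N| = √(45800² + 4600²) ≈ 46030, ∠N ≈ 5.74°
|D| = √(500² + 92²) ≈ 508.39, ∠D ≈ 10.43°
|H| = 46030 / 508.39 ≈ 90.541
Gain = 20 log₁₀(90.541) ≈ 39.14 dB
∠H = 5.74° − 10.43° = -4.69°

Substitute s = j916:
Numerator: 50(j916) + 45800 = 45800 + j45800
Denominator: (j916) + 500 = 500 + j916
|N| = √(45800² + 45800²) ≈ 64771, ∠N ≈ 45.00°
|D| = √(500² + 916²) ≈ 1043.6, ∠D ≈ 61.37°
|H| = 64771 / 1043.6 ≈ 62.065
Gain = 20 log₁₀(62.065) ≈ 35.86 dB
∠H = 45.00° − 61.37° = -16.37°

ω = 92: 39.1 dB, -4.7°; ω = 916: 35.9 dB, -16.4°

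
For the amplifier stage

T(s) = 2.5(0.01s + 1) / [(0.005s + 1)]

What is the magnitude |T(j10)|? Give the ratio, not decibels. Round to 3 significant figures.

At ω = 10 rad/s:
zero (1 + j10·0.01) = 1 + j0.1 → |·| ≈ 1.005, ∠ ≈ 5.71°
pole (1 + j10·0.005) = 1 + j0.05 → |·| ≈ 1.0012, ∠ ≈ 2.86°
|T| = 2.5 · 1.005 / (1.0012) ≈ 2.5095

2.51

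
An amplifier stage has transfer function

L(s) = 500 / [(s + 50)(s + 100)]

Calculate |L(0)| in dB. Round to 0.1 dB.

L(0) = 500 / (50·100) = 0.1
20 log₁₀(0.1) ≈ -20.00 dB

-20.0 dB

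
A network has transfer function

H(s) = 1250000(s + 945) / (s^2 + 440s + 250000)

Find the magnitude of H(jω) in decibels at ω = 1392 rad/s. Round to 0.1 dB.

61.4 dB

At s = jω = j1392:
zero (s+945): 945 + j1392 → |·| = √(945²+1392²) = √2830689 ≈ 1682.5, ∠ = arctan(1392/945) ≈ 55.83°
quadratic: (j1392)² + 440·j1392 + 250000 = -1687664 + j612480 → |·| ≈ 1.7954e+06, ∠ ≈ 160.05°
|H| = 1250000 · 1682.5 / 1.7954e+06 ≈ 1171.4
Gain = 20 log₁₀(1171.4) ≈ 61.37 dB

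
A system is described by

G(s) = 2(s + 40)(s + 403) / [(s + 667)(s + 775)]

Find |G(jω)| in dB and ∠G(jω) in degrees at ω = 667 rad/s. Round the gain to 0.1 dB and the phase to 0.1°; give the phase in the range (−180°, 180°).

At s = jω = j667:
zero (s+40): 40 + j667 → |·| = √(40²+667²) = √446489 ≈ 668.2, ∠ = arctan(667/40) ≈ 86.57°
zero (s+403): 403 + j667 → |·| = √(403²+667²) = √607298 ≈ 779.29, ∠ = arctan(667/403) ≈ 58.86°
pole (s+667): 667 + j667 → |·| = √(667²+667²) = √889778 ≈ 943.28, ∠ = arctan(667/667) ≈ 45.00°
pole (s+775): 775 + j667 → |·| = √(775²+667²) = √1045514 ≈ 1022.5, ∠ = arctan(667/775) ≈ 40.72°
|G| = 2 · 5.2072e+05 / 9.645e+05 ≈ 1.0798
Gain = 20 log₁₀(1.0798) ≈ 0.67 dB
∠G = 145.43° − 85.72° = 59.71°

0.7 dB, 59.7°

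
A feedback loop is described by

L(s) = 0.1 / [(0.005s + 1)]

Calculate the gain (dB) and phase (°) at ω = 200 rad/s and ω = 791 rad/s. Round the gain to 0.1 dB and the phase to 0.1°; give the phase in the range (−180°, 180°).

At ω = 200 rad/s:
pole (1 + j200·0.005) = 1 + j1 → |·| ≈ 1.4142, ∠ ≈ 45.00°
|L| = 0.1 · 1 / (1.4142) ≈ 0.070711
Gain = 20 log₁₀(0.070711) ≈ -23.01 dB
∠L = (0°) − (45.00°) = -45.00°

At ω = 791 rad/s:
pole (1 + j791·0.005) = 1 + j3.955 → |·| ≈ 4.0795, ∠ ≈ 75.81°
|L| = 0.1 · 1 / (4.0795) ≈ 0.024513
Gain = 20 log₁₀(0.024513) ≈ -32.21 dB
∠L = (0°) − (75.81°) = -75.81°

ω = 200: -23.0 dB, -45.0°; ω = 791: -32.2 dB, -75.8°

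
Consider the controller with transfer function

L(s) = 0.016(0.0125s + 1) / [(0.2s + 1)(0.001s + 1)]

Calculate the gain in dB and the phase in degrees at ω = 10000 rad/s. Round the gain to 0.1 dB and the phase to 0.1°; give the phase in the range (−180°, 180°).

-80.0 dB, -84.7°

At ω = 10000 rad/s:
zero (1 + j10000·0.0125) = 1 + j125 → |·| ≈ 125, ∠ ≈ 89.54°
pole (1 + j10000·0.2) = 1 + j2000 → |·| ≈ 2000, ∠ ≈ 89.97°
pole (1 + j10000·0.001) = 1 + j10 → |·| ≈ 10.05, ∠ ≈ 84.29°
|L| = 0.016 · 125 / (2000 · 10.05) ≈ 9.9502e-05
Gain = 20 log₁₀(9.9502e-05) ≈ -80.04 dB
∠L = (89.54°) − (89.97° + 84.29°) = -84.72°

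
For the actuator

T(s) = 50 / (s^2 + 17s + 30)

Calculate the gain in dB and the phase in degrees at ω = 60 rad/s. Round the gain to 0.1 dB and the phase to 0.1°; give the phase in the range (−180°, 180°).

Substitute s = j60:
Numerator: 50 = 50 + j0
Denominator: (j60)^2 + 17(j60) + 30 = -3570 + j1020
|N| = √(50² + 0²) ≈ 50, ∠N ≈ 0.00°
|D| = √(3570² + 1020²) ≈ 3712.9, ∠D ≈ 164.05°
|T| = 50 / 3712.9 ≈ 0.013467
Gain = 20 log₁₀(0.013467) ≈ -37.41 dB
∠T = 0.00° − 164.05° = -164.05°

-37.4 dB, -164.1°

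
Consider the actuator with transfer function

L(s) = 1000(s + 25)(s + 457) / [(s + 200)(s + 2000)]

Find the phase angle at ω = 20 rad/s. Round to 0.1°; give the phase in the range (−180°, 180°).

At s = jω = j20:
zero (s+25): 25 + j20 → |·| = √(25²+20²) = √1025 ≈ 32.016, ∠ = arctan(20/25) ≈ 38.66°
zero (s+457): 457 + j20 → |·| = √(457²+20²) = √209249 ≈ 457.44, ∠ = arctan(20/457) ≈ 2.51°
pole (s+200): 200 + j20 → |·| = √(200²+20²) = √40400 ≈ 201, ∠ = arctan(20/200) ≈ 5.71°
pole (s+2000): 2000 + j20 → |·| = √(2000²+20²) = √4000400 ≈ 2000.1, ∠ = arctan(20/2000) ≈ 0.57°
∠L = 41.17° − 6.28° = 34.89°

34.9°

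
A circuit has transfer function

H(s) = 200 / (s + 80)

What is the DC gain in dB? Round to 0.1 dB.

H(0) = 200 / (80) = 2.5
20 log₁₀(2.5) ≈ 7.96 dB

8.0 dB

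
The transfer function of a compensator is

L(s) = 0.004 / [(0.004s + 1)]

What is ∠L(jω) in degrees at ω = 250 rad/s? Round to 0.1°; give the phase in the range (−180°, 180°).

At ω = 250 rad/s:
pole (1 + j250·0.004) = 1 + j1 → |·| ≈ 1.4142, ∠ ≈ 45.00°
∠L = (0°) − (45.00°) = -45.00°

-45.0°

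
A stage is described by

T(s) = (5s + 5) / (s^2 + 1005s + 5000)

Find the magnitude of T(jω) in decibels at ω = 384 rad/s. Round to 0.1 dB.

-46.6 dB

Substitute s = j384:
Numerator: 5(j384) + 5 = 5 + j1920
Denominator: (j384)^2 + 1005(j384) + 5000 = -142456 + j385920
|N| = √(5² + 1920²) ≈ 1920, ∠N ≈ 89.85°
|D| = √(142456² + 385920²) ≈ 4.1137e+05, ∠D ≈ 110.26°
|T| = 1920 / 4.1137e+05 ≈ 0.0046673
Gain = 20 log₁₀(0.0046673) ≈ -46.62 dB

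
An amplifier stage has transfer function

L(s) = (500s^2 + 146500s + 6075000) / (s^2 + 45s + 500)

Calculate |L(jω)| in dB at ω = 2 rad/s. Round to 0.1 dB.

Substitute s = j2:
Numerator: 500(j2)^2 + 146500(j2) + 6075000 = 6073000 + j293000
Denominator: (j2)^2 + 45(j2) + 500 = 496 + j90
|N| = √(6073000² + 293000²) ≈ 6.0801e+06, ∠N ≈ 2.76°
|D| = √(496² + 90²) ≈ 504.1, ∠D ≈ 10.28°
|L| = 6.0801e+06 / 504.1 ≈ 12061
Gain = 20 log₁₀(12061) ≈ 81.63 dB

81.6 dB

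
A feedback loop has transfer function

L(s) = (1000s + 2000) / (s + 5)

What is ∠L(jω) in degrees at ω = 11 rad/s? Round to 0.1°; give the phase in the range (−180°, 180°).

14.1°

Substitute s = j11:
Numerator: 1000(j11) + 2000 = 2000 + j11000
Denominator: (j11) + 5 = 5 + j11
|N| = √(2000² + 11000²) ≈ 11180, ∠N ≈ 79.70°
|D| = √(5² + 11²) ≈ 12.083, ∠D ≈ 65.56°
∠L = 79.70° − 65.56° = 14.14°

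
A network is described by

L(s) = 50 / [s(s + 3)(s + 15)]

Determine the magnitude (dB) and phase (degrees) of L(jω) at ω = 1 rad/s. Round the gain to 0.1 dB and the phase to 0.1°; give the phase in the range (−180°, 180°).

At s = jω = j1:
pole (s+3): 3 + j1 → |·| = √(3²+1²) = √10 ≈ 3.1623, ∠ = arctan(1/3) ≈ 18.43°
pole (s+15): 15 + j1 → |·| = √(15²+1²) = √226 ≈ 15.033, ∠ = arctan(1/15) ≈ 3.81°
pole at origin: |s| = 1, ∠ = 90.00° (in denominator)
|L| = 50 / 47.539 ≈ 1.0518
Gain = 20 log₁₀(1.0518) ≈ 0.44 dB
∠L = 0.00° − 112.24° = -112.24°

0.4 dB, -112.2°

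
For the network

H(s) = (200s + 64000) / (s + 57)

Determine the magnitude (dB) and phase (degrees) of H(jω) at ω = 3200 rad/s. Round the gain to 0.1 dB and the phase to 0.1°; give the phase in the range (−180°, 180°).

Substitute s = j3200:
Numerator: 200(j3200) + 64000 = 64000 + j640000
Denominator: (j3200) + 57 = 57 + j3200
|N| = √(64000² + 640000²) ≈ 6.4319e+05, ∠N ≈ 84.29°
|D| = √(57² + 3200²) ≈ 3200.5, ∠D ≈ 88.98°
|H| = 6.4319e+05 / 3200.5 ≈ 200.97
Gain = 20 log₁₀(200.97) ≈ 46.06 dB
∠H = 84.29° − 88.98° = -4.69°

46.1 dB, -4.7°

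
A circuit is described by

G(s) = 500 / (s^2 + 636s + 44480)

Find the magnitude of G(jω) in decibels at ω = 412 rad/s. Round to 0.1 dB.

Substitute s = j412:
Numerator: 500 = 500 + j0
Denominator: (j412)^2 + 636(j412) + 44480 = -125264 + j262032
|N| = √(500² + 0²) ≈ 500, ∠N ≈ 0.00°
|D| = √(125264² + 262032²) ≈ 2.9043e+05, ∠D ≈ 115.55°
|G| = 500 / 2.9043e+05 ≈ 0.0017216
Gain = 20 log₁₀(0.0017216) ≈ -55.28 dB

-55.3 dB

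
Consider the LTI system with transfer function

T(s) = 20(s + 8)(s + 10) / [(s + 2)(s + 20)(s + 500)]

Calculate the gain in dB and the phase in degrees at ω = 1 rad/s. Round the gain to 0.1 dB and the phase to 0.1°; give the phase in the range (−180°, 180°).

-22.8 dB, -16.7°

At s = jω = j1:
zero (s+8): 8 + j1 → |·| = √(8²+1²) = √65 ≈ 8.0623, ∠ = arctan(1/8) ≈ 7.13°
zero (s+10): 10 + j1 → |·| = √(10²+1²) = √101 ≈ 10.05, ∠ = arctan(1/10) ≈ 5.71°
pole (s+2): 2 + j1 → |·| = √(2²+1²) = √5 ≈ 2.2361, ∠ = arctan(1/2) ≈ 26.57°
pole (s+20): 20 + j1 → |·| = √(20²+1²) = √401 ≈ 20.025, ∠ = arctan(1/20) ≈ 2.86°
pole (s+500): 500 + j1 → |·| = √(500²+1²) = √250001 ≈ 500, ∠ = arctan(1/500) ≈ 0.11°
|T| = 20 · 81.026 / 22389 ≈ 0.07238
Gain = 20 log₁₀(0.07238) ≈ -22.81 dB
∠T = 12.84° − 29.54° = -16.70°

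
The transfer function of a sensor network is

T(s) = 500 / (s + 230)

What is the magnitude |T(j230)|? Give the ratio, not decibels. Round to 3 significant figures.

Substitute s = j230:
Numerator: 500 = 500 + j0
Denominator: (j230) + 230 = 230 + j230
|N| = √(500² + 0²) ≈ 500, ∠N ≈ 0.00°
|D| = √(230² + 230²) ≈ 325.27, ∠D ≈ 45.00°
|T| = 500 / 325.27 ≈ 1.5372

1.54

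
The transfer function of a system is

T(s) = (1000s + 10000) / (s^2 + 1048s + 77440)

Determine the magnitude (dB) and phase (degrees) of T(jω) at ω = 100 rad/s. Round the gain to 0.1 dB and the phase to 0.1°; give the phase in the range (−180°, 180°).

-1.9 dB, 27.1°

Substitute s = j100:
Numerator: 1000(j100) + 10000 = 10000 + j100000
Denominator: (j100)^2 + 1048(j100) + 77440 = 67440 + j104800
|N| = √(10000² + 100000²) ≈ 1.005e+05, ∠N ≈ 84.29°
|D| = √(67440² + 104800²) ≈ 1.2462e+05, ∠D ≈ 57.24°
|T| = 1.005e+05 / 1.2462e+05 ≈ 0.80645
Gain = 20 log₁₀(0.80645) ≈ -1.87 dB
∠T = 84.29° − 57.24° = 27.05°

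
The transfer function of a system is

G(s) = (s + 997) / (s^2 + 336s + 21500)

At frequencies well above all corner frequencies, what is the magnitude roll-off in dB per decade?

Each pole contributes −20 dB/decade at high frequency; each zero contributes +20 dB/decade.
Net: 1 zero(s) − 2 pole(s) → -20 dB/decade.

-20 dB/decade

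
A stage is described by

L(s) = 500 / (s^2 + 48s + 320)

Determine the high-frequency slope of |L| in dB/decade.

-40 dB/decade

Each pole contributes −20 dB/decade at high frequency; each zero contributes +20 dB/decade.
Net: 0 zero(s) − 2 pole(s) → -40 dB/decade.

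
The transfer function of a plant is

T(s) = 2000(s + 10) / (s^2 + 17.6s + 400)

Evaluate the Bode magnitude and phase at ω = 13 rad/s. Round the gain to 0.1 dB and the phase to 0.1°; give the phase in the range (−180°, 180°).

40.1 dB, 7.7°

At s = jω = j13:
zero (s+10): 10 + j13 → |·| = √(10²+13²) = √269 ≈ 16.401, ∠ = arctan(13/10) ≈ 52.43°
quadratic: (j13)² + 17.6·j13 + 400 = 231 + j228.8 → |·| ≈ 325.13, ∠ ≈ 44.73°
|T| = 2000 · 16.401 / 325.13 ≈ 100.89
Gain = 20 log₁₀(100.89) ≈ 40.08 dB
∠T = 52.43° − 44.73° = 7.70°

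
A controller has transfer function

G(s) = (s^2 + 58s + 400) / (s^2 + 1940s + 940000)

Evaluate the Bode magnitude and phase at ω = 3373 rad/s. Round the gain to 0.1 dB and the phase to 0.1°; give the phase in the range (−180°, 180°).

Substitute s = j3373:
Numerator: (j3373)^2 + 58(j3373) + 400 = -11376729 + j195634
Denominator: (j3373)^2 + 1940(j3373) + 940000 = -10437129 + j6543620
|N| = √(11376729² + 195634²) ≈ 1.1378e+07, ∠N ≈ 179.01°
|D| = √(10437129² + 6543620²) ≈ 1.2319e+07, ∠D ≈ 147.91°
|G| = 1.1378e+07 / 1.2319e+07 ≈ 0.92361
Gain = 20 log₁₀(0.92361) ≈ -0.69 dB
∠G = 179.01° − 147.91° = 31.10°

-0.7 dB, 31.1°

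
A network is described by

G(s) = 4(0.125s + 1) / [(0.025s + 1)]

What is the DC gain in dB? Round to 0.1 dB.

G(0) = 4 · 1 / 1 = 4
20 log₁₀(4) ≈ 12.04 dB

12.0 dB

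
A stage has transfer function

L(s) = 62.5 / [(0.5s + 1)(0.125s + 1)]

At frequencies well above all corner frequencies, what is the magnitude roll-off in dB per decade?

Each pole contributes −20 dB/decade at high frequency; each zero contributes +20 dB/decade.
Net: 0 zero(s) − 2 pole(s) → -40 dB/decade.

-40 dB/decade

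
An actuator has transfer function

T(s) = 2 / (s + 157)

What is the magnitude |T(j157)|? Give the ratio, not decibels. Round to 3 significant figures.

0.00901

At s = jω = j157:
pole (s+157): 157 + j157 → |·| = √(157²+157²) = √49298 ≈ 222.03, ∠ = arctan(157/157) ≈ 45.00°
|T| = 2 / 222.03 ≈ 0.0090078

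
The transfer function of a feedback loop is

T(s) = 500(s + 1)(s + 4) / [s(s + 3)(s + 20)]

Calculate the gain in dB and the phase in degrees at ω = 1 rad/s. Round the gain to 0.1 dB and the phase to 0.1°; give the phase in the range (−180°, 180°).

33.3 dB, -52.3°

At s = jω = j1:
zero (s+1): 1 + j1 → |·| = √(1²+1²) = √2 ≈ 1.4142, ∠ = arctan(1/1) ≈ 45.00°
zero (s+4): 4 + j1 → |·| = √(4²+1²) = √17 ≈ 4.1231, ∠ = arctan(1/4) ≈ 14.04°
pole (s+3): 3 + j1 → |·| = √(3²+1²) = √10 ≈ 3.1623, ∠ = arctan(1/3) ≈ 18.43°
pole (s+20): 20 + j1 → |·| = √(20²+1²) = √401 ≈ 20.025, ∠ = arctan(1/20) ≈ 2.86°
pole at origin: |s| = 1, ∠ = 90.00° (in denominator)
|T| = 500 · 5.8309 / 63.325 ≈ 46.039
Gain = 20 log₁₀(46.039) ≈ 33.26 dB
∠T = 59.04° − 111.29° = -52.25°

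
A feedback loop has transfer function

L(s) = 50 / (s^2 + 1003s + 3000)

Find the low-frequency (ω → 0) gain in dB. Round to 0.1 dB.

L(0) = 50 / 3000 ≈ 0.016667
20 log₁₀(0.016667) ≈ -35.56 dB

-35.6 dB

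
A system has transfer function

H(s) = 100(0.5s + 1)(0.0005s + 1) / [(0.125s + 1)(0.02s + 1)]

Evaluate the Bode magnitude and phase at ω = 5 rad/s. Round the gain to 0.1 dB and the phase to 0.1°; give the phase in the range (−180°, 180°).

At ω = 5 rad/s:
zero (1 + j5·0.5) = 1 + j2.5 → |·| ≈ 2.6926, ∠ ≈ 68.20°
zero (1 + j5·0.0005) = 1 + j0.0025 → |·| ≈ 1, ∠ ≈ 0.14°
pole (1 + j5·0.125) = 1 + j0.625 → |·| ≈ 1.1792, ∠ ≈ 32.01°
pole (1 + j5·0.02) = 1 + j0.1 → |·| ≈ 1.005, ∠ ≈ 5.71°
|H| = 100 · 2.6926 · 1 / (1.1792 · 1.005) ≈ 227.21
Gain = 20 log₁₀(227.21) ≈ 47.13 dB
∠H = (68.20° + 0.14°) − (32.01° + 5.71°) = 30.62°

47.1 dB, 30.6°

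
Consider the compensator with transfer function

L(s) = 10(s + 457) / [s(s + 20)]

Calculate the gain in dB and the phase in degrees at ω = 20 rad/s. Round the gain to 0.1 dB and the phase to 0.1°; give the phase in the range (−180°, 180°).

18.2 dB, -132.5°

At s = jω = j20:
zero (s+457): 457 + j20 → |·| = √(457²+20²) = √209249 ≈ 457.44, ∠ = arctan(20/457) ≈ 2.51°
pole (s+20): 20 + j20 → |·| = √(20²+20²) = √800 ≈ 28.284, ∠ = arctan(20/20) ≈ 45.00°
pole at origin: |s| = 20, ∠ = 90.00° (in denominator)
|L| = 10 · 457.44 / 565.68 ≈ 8.0866
Gain = 20 log₁₀(8.0866) ≈ 18.16 dB
∠L = 2.51° − 135.00° = -132.49°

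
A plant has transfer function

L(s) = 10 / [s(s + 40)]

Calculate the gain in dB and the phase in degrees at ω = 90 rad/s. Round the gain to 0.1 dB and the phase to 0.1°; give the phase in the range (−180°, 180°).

-59.0 dB, -156.0°

At s = jω = j90:
pole (s+40): 40 + j90 → |·| = √(40²+90²) = √9700 ≈ 98.489, ∠ = arctan(90/40) ≈ 66.04°
pole at origin: |s| = 90, ∠ = 90.00° (in denominator)
|L| = 10 / 8864 ≈ 0.0011282
Gain = 20 log₁₀(0.0011282) ≈ -58.95 dB
∠L = 0.00° − 156.04° = -156.04°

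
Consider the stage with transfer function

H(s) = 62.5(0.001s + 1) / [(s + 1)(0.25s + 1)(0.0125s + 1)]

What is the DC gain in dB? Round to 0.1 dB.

35.9 dB

H(0) = 62.5 · 1 / 1 = 62.5
20 log₁₀(62.5) ≈ 35.92 dB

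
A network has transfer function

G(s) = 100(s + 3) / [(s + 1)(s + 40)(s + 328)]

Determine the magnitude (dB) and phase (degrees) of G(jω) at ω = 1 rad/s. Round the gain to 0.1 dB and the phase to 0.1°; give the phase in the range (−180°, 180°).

At s = jω = j1:
zero (s+3): 3 + j1 → |·| = √(3²+1²) = √10 ≈ 3.1623, ∠ = arctan(1/3) ≈ 18.43°
pole (s+1): 1 + j1 → |·| = √(1²+1²) = √2 ≈ 1.4142, ∠ = arctan(1/1) ≈ 45.00°
pole (s+40): 40 + j1 → |·| = √(40²+1²) = √1601 ≈ 40.012, ∠ = arctan(1/40) ≈ 1.43°
pole (s+328): 328 + j1 → |·| = √(328²+1²) = √107585 ≈ 328, ∠ = arctan(1/328) ≈ 0.17°
|G| = 100 · 3.1623 / 18560 ≈ 0.017038
Gain = 20 log₁₀(0.017038) ≈ -35.37 dB
∠G = 18.43° − 46.60° = -28.17°

-35.4 dB, -28.2°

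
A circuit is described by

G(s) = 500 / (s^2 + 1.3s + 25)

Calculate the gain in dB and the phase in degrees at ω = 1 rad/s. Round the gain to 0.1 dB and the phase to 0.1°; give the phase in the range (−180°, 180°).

26.4 dB, -3.1°

At s = jω = j1:
quadratic: (j1)² + 1.3·j1 + 25 = 24 + j1.3 → |·| ≈ 24.035, ∠ ≈ 3.10°
|G| = 500 / 24.035 ≈ 20.803
Gain = 20 log₁₀(20.803) ≈ 26.36 dB
∠G = 0.00° − 3.10° = -3.10°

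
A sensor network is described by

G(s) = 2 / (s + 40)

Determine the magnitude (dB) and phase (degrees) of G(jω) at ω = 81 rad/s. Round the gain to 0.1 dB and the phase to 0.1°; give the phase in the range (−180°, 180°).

-33.1 dB, -63.7°

At s = jω = j81:
pole (s+40): 40 + j81 → |·| = √(40²+81²) = √8161 ≈ 90.338, ∠ = arctan(81/40) ≈ 63.72°
|G| = 2 / 90.338 ≈ 0.022139
Gain = 20 log₁₀(0.022139) ≈ -33.10 dB
∠G = 0.00° − 63.72° = -63.72°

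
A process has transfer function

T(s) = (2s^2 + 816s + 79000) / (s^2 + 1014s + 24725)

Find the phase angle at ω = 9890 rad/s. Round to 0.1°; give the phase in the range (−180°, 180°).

Substitute s = j9890:
Numerator: 2(j9890)^2 + 816(j9890) + 79000 = -195545200 + j8070240
Denominator: (j9890)^2 + 1014(j9890) + 24725 = -97787375 + j10028460
|N| = √(195545200² + 8070240²) ≈ 1.9571e+08, ∠N ≈ 177.64°
|D| = √(97787375² + 10028460²) ≈ 9.83e+07, ∠D ≈ 174.14°
∠T = 177.64° − 174.14° = 3.50°

3.5°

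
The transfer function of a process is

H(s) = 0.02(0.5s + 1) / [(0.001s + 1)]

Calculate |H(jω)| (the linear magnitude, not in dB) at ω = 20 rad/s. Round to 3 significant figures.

At ω = 20 rad/s:
zero (1 + j20·0.5) = 1 + j10 → |·| ≈ 10.05, ∠ ≈ 84.29°
pole (1 + j20·0.001) = 1 + j0.02 → |·| ≈ 1.0002, ∠ ≈ 1.15°
|H| = 0.02 · 10.05 / (1.0002) ≈ 0.20096

0.201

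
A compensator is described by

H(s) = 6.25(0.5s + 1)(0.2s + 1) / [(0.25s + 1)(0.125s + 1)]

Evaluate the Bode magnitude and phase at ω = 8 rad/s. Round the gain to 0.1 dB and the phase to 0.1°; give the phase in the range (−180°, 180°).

23.7 dB, 25.5°

At ω = 8 rad/s:
zero (1 + j8·0.5) = 1 + j4 → |·| ≈ 4.1231, ∠ ≈ 75.96°
zero (1 + j8·0.2) = 1 + j1.6 → |·| ≈ 1.8868, ∠ ≈ 57.99°
pole (1 + j8·0.25) = 1 + j2 → |·| ≈ 2.2361, ∠ ≈ 63.43°
pole (1 + j8·0.125) = 1 + j1 → |·| ≈ 1.4142, ∠ ≈ 45.00°
|H| = 6.25 · 4.1231 · 1.8868 / (2.2361 · 1.4142) ≈ 15.375
Gain = 20 log₁₀(15.375) ≈ 23.74 dB
∠H = (75.96° + 57.99°) − (63.43° + 45.00°) = 25.52°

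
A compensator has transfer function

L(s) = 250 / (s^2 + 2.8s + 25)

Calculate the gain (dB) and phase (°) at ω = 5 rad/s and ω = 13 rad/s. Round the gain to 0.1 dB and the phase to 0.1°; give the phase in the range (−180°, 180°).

ω = 5: 25.0 dB, -90.0°; ω = 13: 4.5 dB, -165.8°

At s = jω = j5:
quadratic: (j5)² + 2.8·j5 + 25 = 0 + j14 → |·| ≈ 14, ∠ ≈ 90.00°
|L| = 250 / 14 ≈ 17.857
Gain = 20 log₁₀(17.857) ≈ 25.04 dB
∠L = 0.00° − 90.00° = -90.00°

At s = jω = j13:
quadratic: (j13)² + 2.8·j13 + 25 = -144 + j36.4 → |·| ≈ 148.53, ∠ ≈ 165.81°
|L| = 250 / 148.53 ≈ 1.6832
Gain = 20 log₁₀(1.6832) ≈ 4.52 dB
∠L = 0.00° − 165.81° = -165.81°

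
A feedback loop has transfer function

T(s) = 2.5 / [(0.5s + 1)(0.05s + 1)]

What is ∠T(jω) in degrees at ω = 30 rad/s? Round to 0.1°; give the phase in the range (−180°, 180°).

-142.5°

At ω = 30 rad/s:
pole (1 + j30·0.5) = 1 + j15 → |·| ≈ 15.033, ∠ ≈ 86.19°
pole (1 + j30·0.05) = 1 + j1.5 → |·| ≈ 1.8028, ∠ ≈ 56.31°
∠T = (0°) − (86.19° + 56.31°) = -142.50°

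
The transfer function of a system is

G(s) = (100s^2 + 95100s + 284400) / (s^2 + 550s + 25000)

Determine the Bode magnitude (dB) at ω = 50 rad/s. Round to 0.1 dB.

Substitute s = j50:
Numerator: 100(j50)^2 + 95100(j50) + 284400 = 34400 + j4755000
Denominator: (j50)^2 + 550(j50) + 25000 = 22500 + j27500
|N| = √(34400² + 4755000²) ≈ 4.7551e+06, ∠N ≈ 89.59°
|D| = √(22500² + 27500²) ≈ 35532, ∠D ≈ 50.71°
|G| = 4.7551e+06 / 35532 ≈ 133.83
Gain = 20 log₁₀(133.83) ≈ 42.53 dB

42.5 dB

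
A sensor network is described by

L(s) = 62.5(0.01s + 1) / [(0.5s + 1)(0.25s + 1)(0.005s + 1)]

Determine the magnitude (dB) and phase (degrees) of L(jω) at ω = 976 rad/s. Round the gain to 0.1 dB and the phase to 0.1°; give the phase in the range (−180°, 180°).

-59.7 dB, -173.9°

At ω = 976 rad/s:
zero (1 + j976·0.01) = 1 + j9.76 → |·| ≈ 9.8111, ∠ ≈ 84.15°
pole (1 + j976·0.5) = 1 + j488 → |·| ≈ 488, ∠ ≈ 89.88°
pole (1 + j976·0.25) = 1 + j244 → |·| ≈ 244, ∠ ≈ 89.77°
pole (1 + j976·0.005) = 1 + j4.88 → |·| ≈ 4.9814, ∠ ≈ 78.42°
|L| = 62.5 · 9.8111 / (488 · 244 · 4.9814) ≈ 0.0010338
Gain = 20 log₁₀(0.0010338) ≈ -59.71 dB
∠L = (84.15°) − (89.88° + 89.77° + 78.42°) = -173.92°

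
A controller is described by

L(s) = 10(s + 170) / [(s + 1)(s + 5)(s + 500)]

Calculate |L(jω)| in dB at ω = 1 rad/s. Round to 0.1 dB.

At s = jω = j1:
zero (s+170): 170 + j1 → |·| = √(170²+1²) = √28901 ≈ 170, ∠ = arctan(1/170) ≈ 0.34°
pole (s+1): 1 + j1 → |·| = √(1²+1²) = √2 ≈ 1.4142, ∠ = arctan(1/1) ≈ 45.00°
pole (s+5): 5 + j1 → |·| = √(5²+1²) = √26 ≈ 5.099, ∠ = arctan(1/5) ≈ 11.31°
pole (s+500): 500 + j1 → |·| = √(500²+1²) = √250001 ≈ 500, ∠ = arctan(1/500) ≈ 0.11°
|L| = 10 · 170 / 3605.5 ≈ 0.4715
Gain = 20 log₁₀(0.4715) ≈ -6.53 dB

-6.5 dB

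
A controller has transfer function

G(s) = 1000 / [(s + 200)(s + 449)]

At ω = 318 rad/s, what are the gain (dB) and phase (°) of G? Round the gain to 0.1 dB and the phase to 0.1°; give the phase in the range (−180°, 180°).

-46.3 dB, -93.1°

At s = jω = j318:
pole (s+200): 200 + j318 → |·| = √(200²+318²) = √141124 ≈ 375.66, ∠ = arctan(318/200) ≈ 57.83°
pole (s+449): 449 + j318 → |·| = √(449²+318²) = √302725 ≈ 550.2, ∠ = arctan(318/449) ≈ 35.31°
|G| = 1000 / 2.0669e+05 ≈ 0.0048382
Gain = 20 log₁₀(0.0048382) ≈ -46.31 dB
∠G = 0.00° − 93.14° = -93.14°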